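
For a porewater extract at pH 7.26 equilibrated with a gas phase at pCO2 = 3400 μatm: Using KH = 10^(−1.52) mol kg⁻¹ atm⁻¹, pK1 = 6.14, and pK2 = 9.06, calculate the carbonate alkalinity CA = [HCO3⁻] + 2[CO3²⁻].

CA = 1.40 mmol/kg

[CO2*] = KH · pCO2 = 10^(−1.52) × 3400×10^-6 = 1.027×10^-4 mol/kg
α₀ = 1/(1 + K1/[H⁺] + K1K2/[H⁺]²) = 1/(1 + 10^+1.12 + 10^-0.68) = 0.06949
DIC = [CO2*]/α₀ = 1.027×10^-4 / 0.06949 = 1.478 mmol/kg
CA = (α₁ + 2α₂)·DIC = (0.9160 + 2×0.01452) × 1.478 = 1.40 mmol/kg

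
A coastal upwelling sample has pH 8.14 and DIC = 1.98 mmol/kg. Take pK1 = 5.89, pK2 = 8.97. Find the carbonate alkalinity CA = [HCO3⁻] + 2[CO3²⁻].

CA = [HCO3⁻] + 2[CO3²⁻] = (α₁ + 2α₂)·DIC
At pH 8.14: [H⁺]/K1 = 10^-2.25 = 0.0056234, K2/[H⁺] = 10^-0.83 = 0.14791
α₁ = 1/(1 + 0.0056234 + 0.14791) = 1/1.1535 = 0.8669; α₂ = α₁·K2/[H⁺] = 0.1282
α₁ + 2α₂ = 1.1233
CA = 1.1233 × 1.98 = 2.22 mmol/kg

CA = 2.22 mmol/kg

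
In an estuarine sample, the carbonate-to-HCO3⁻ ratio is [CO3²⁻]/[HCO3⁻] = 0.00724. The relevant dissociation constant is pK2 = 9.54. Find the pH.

pH = 7.40

From K2 = [H⁺][CO3²⁻]/[HCO3⁻]:  pH = pK2 + log₁₀([CO3²⁻]/[HCO3⁻])
log₁₀(0.00724) = -2.140
pH = 9.54 + (-2.140) = 7.40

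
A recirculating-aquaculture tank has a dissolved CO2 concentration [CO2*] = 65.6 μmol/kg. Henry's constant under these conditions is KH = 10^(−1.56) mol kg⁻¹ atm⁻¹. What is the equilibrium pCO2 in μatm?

KH = 10^(−1.56) = 2.754×10^-2 mol kg⁻¹ atm⁻¹
pCO2 = [CO2*]/KH = 65.6×10^-6 / 2.754×10^-2 = 2.38×10^-3 atm = 2380 μatm

pCO2 = 2380 μatm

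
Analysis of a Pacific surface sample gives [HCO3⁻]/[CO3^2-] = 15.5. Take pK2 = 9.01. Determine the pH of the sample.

pH = 7.82

From K2 = [H⁺][CO3^2-]/[HCO3⁻]:  pH = pK2 − log₁₀([HCO3⁻]/[CO3^2-])
log₁₀(15.5) = +1.190
pH = 9.01 − (+1.190) = 7.82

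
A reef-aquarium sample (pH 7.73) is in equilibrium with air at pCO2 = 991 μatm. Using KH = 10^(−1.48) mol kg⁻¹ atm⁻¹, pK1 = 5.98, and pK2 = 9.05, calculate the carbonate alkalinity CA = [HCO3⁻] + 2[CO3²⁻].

CA = 2.02 mmol/kg

[CO2*] = KH · pCO2 = 10^(−1.48) × 991×10^-6 = 3.282×10^-5 mol/kg
α₀ = 1/(1 + K1/[H⁺] + K1K2/[H⁺]²) = 1/(1 + 10^+1.75 + 10^+0.43) = 0.01669
DIC = [CO2*]/α₀ = 3.282×10^-5 / 0.01669 = 1.966 mmol/kg
CA = (α₁ + 2α₂)·DIC = (0.9384 + 2×0.04491) × 1.966 = 2.02 mmol/kg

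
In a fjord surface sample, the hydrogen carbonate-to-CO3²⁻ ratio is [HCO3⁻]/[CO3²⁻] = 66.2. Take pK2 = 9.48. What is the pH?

From K2 = [H⁺][CO3²⁻]/[HCO3⁻]:  pH = pK2 − log₁₀([HCO3⁻]/[CO3²⁻])
log₁₀(66.2) = +1.821
pH = 9.48 − (+1.821) = 7.66

pH = 7.66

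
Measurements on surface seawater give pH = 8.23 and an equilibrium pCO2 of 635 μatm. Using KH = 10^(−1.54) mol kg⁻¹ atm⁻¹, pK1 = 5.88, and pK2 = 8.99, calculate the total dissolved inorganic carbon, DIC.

DIC = 4.83 mmol/kg

[CO2*] = KH · pCO2 = 10^(−1.54) × 635×10^-6 = 1.831×10^-5 mol/kg
α₀ = 1/(1 + K1/[H⁺] + K1K2/[H⁺]²) = 1/(1 + 10^+2.35 + 10^+1.59) = 0.003791
DIC = [CO2*]/α₀ = 1.831×10^-5 / 0.003791 = 4.83 mmol/kg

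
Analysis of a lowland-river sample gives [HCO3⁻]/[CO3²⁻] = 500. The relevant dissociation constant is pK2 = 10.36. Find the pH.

From K2 = [H⁺][CO3²⁻]/[HCO3⁻]:  pH = pK2 − log₁₀([HCO3⁻]/[CO3²⁻])
log₁₀(500) = +2.699
pH = 10.36 − (+2.699) = 7.66

pH = 7.66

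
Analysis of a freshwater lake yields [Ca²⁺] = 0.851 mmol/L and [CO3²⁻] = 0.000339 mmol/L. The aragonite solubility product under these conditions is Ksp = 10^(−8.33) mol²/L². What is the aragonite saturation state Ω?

Ω = 0.0617

Ksp = 10^(−8.33) = 4.677×10^-9
Ω = [Ca²⁺][CO3²⁻]/Ksp = (0.851×10^-3)(0.000339×10^-3) / 4.677×10^-9 = 0.0617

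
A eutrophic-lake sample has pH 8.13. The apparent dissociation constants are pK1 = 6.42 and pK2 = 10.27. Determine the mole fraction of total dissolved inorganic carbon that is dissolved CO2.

α₀ = 0.0190

α₀ = 1 / (1 + K1/[H⁺] + K1K2/[H⁺]²) = 1 / (1 + 10^+1.71 + 10^-0.43)
   = 1 / (1 + 51.286 + 0.37154) = 1/52.658 = 0.01899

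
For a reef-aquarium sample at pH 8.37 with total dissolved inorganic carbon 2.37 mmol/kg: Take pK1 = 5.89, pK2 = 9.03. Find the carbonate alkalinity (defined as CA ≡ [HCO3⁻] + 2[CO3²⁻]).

CA = [HCO3⁻] + 2[CO3²⁻] = (α₁ + 2α₂)·DIC
At pH 8.37: [H⁺]/K1 = 10^-2.48 = 0.0033113, K2/[H⁺] = 10^-0.66 = 0.21878
α₁ = 1/(1 + 0.0033113 + 0.21878) = 1/1.2221 = 0.8183; α₂ = α₁·K2/[H⁺] = 0.1790
α₁ + 2α₂ = 1.1763
CA = 1.1763 × 2.37 = 2.79 mmol/kg

CA = 2.79 mmol/kg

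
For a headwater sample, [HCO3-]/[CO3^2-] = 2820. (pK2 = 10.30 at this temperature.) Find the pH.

From K2 = [H⁺][CO3^2-]/[HCO3-]:  pH = pK2 − log₁₀([HCO3-]/[CO3^2-])
log₁₀(2820) = +3.450
pH = 10.30 − (+3.450) = 6.85

pH = 6.85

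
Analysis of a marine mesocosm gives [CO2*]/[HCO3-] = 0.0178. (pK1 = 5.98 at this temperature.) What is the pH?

pH = 7.73

From K1 = [H⁺][HCO3-]/[CO2*]:  pH = pK1 − log₁₀([CO2*]/[HCO3-])
log₁₀(0.0178) = -1.750
pH = 5.98 − (-1.750) = 7.73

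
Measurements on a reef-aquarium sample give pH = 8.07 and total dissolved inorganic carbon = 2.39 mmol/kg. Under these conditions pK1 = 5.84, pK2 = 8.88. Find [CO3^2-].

α₂ = 1 / (1 + [H⁺]/K2 + [H⁺]²/(K1K2)) = 1 / (1 + 10^+0.81 + 10^-1.42)
   = 1 / (1 + 6.4565 + 0.038019) = 1/7.4946 = 0.1334
[CO3²⁻] = α₂ × DIC = 0.1334 × 2.39 = 0.319 mmol/kg

[CO3²⁻] = 0.319 mmol/kg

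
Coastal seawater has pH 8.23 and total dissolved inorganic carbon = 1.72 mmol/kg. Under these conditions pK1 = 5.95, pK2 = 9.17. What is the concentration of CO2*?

[CO2*] = 8.06 μmol/kg

α₀ = 1 / (1 + K1/[H⁺] + K1K2/[H⁺]²) = 1 / (1 + 10^+2.28 + 10^+1.34)
   = 1 / (1 + 190.55 + 21.878) = 1/213.42 = 0.004686
[CO2*] = α₀ × DIC = 0.004686 × 1.72 = 0.00806 mmol/kg = 8.06 μmol/kg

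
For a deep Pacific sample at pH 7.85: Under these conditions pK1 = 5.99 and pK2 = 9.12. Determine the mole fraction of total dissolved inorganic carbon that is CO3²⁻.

α₂ = 1 / (1 + [H⁺]/K2 + [H⁺]²/(K1K2)) = 1 / (1 + 10^+1.27 + 10^-0.59)
   = 1 / (1 + 18.621 + 0.25704) = 1/19.878 = 0.05031

α₂ = 0.0503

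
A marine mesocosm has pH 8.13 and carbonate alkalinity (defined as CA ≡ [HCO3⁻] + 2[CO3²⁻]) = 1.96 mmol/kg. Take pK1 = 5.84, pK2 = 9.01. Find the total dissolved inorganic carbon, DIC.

DIC = 1.76 mmol/kg

CA = [HCO3⁻] + 2[CO3²⁻] = (α₁ + 2α₂)·DIC
At pH 8.13: [H⁺]/K1 = 10^-2.29 = 0.0051286, K2/[H⁺] = 10^-0.88 = 0.13183
α₁ = 1/(1 + 0.0051286 + 0.13183) = 1/1.1370 = 0.8795; α₂ = α₁·K2/[H⁺] = 0.1159
α₁ + 2α₂ = 1.1114
DIC = CA / (α₁ + 2α₂) = 1.96 / 1.1114 = 1.76 mmol/kg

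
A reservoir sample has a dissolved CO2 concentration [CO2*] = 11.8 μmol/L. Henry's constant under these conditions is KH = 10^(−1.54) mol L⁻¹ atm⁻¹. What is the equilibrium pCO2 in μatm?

KH = 10^(−1.54) = 2.884×10^-2 mol L⁻¹ atm⁻¹
pCO2 = [CO2*]/KH = 11.8×10^-6 / 2.884×10^-2 = 4.09×10^-4 atm = 409 μatm

pCO2 = 409 μatm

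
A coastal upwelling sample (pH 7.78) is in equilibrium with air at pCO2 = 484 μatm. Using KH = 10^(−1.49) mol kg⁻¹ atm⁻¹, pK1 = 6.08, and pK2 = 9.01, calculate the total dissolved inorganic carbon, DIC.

DIC = 0.847 mmol/kg

[CO2*] = KH · pCO2 = 10^(−1.49) × 484×10^-6 = 1.566×10^-5 mol/kg
α₀ = 1/(1 + K1/[H⁺] + K1K2/[H⁺]²) = 1/(1 + 10^+1.70 + 10^+0.47) = 0.01849
DIC = [CO2*]/α₀ = 1.566×10^-5 / 0.01849 = 0.847 mmol/kg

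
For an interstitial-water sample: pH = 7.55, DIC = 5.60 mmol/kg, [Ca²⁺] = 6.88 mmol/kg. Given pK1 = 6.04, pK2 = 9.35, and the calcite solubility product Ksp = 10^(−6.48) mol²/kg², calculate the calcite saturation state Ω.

α₂ = 1 / (1 + [H⁺]/K2 + [H⁺]²/(K1K2)) = 1 / (1 + 10^+1.80 + 10^+0.29)
   = 1 / (1 + 63.096 + 1.9498) = 1/66.046 = 0.01514
[CO3²⁻] = α₂ × DIC = 0.01514 × 5.60 = 0.08479 mmol/kg
Ksp = 10^(−6.48) = 3.311×10^-7
Ω = [Ca²⁺][CO3²⁻]/Ksp = (6.88×10^-3)(8.479×10^-5) / 3.311×10^-7 = 1.76

Ω = 1.76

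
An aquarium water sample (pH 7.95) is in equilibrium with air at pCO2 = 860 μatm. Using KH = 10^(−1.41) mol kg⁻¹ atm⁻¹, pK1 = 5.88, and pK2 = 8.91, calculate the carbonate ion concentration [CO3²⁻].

[CO2*] = KH · pCO2 = 10^(−1.41) × 860×10^-6 = 3.346×10^-5 mol/kg
α₀ = 1/(1 + K1/[H⁺] + K1K2/[H⁺]²) = 1/(1 + 10^+2.07 + 10^+1.11) = 0.007612
DIC = [CO2*]/α₀ = 3.346×10^-5 / 0.007612 = 4.395 mmol/kg
[CO3²⁻] = α₂·DIC; α₂ = 0.09806, so [CO3²⁻] = 0.09806 × 4.395 = 0.431 mmol/kg

[CO3²⁻] = 0.431 mmol/kg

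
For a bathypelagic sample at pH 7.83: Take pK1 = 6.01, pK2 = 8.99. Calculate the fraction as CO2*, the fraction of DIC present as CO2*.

α₀ = 0.0140

α₀ = 1 / (1 + K1/[H⁺] + K1K2/[H⁺]²) = 1 / (1 + 10^+1.82 + 10^+0.66)
   = 1 / (1 + 66.069 + 4.5709) = 1/71.640 = 0.01396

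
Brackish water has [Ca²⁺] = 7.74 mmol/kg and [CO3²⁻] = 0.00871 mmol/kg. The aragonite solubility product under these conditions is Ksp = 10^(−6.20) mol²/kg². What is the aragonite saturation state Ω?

Ksp = 10^(−6.20) = 6.310×10^-7
Ω = [Ca²⁺][CO3²⁻]/Ksp = (7.74×10^-3)(0.00871×10^-3) / 6.310×10^-7 = 0.107

Ω = 0.107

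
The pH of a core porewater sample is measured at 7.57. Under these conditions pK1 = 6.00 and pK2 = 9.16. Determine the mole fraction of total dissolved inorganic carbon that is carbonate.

α₂ = 1 / (1 + [H⁺]/K2 + [H⁺]²/(K1K2)) = 1 / (1 + 10^+1.59 + 10^+0.02)
   = 1 / (1 + 38.905 + 1.0471) = 1/40.952 = 0.02442

α₂ = 0.0244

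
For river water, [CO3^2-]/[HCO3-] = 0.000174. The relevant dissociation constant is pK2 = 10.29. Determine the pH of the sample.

From K2 = [H⁺][CO3^2-]/[HCO3-]:  pH = pK2 + log₁₀([CO3^2-]/[HCO3-])
log₁₀(0.000174) = -3.759
pH = 10.29 + (-3.759) = 6.53

pH = 6.53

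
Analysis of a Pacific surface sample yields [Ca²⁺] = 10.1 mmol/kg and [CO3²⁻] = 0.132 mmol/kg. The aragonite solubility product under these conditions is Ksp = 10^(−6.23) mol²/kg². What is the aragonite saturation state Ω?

Ksp = 10^(−6.23) = 5.888×10^-7
Ω = [Ca²⁺][CO3²⁻]/Ksp = (10.1×10^-3)(0.132×10^-3) / 5.888×10^-7 = 2.26

Ω = 2.26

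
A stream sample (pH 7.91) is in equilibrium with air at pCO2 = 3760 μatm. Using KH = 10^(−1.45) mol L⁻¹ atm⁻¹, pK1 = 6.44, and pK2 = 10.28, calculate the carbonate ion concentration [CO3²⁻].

[CO3²⁻] = 16.8 μmol/L

[CO2*] = KH · pCO2 = 10^(−1.45) × 3760×10^-6 = 1.334×10^-4 mol/L
α₀ = 1/(1 + K1/[H⁺] + K1K2/[H⁺]²) = 1/(1 + 10^+1.47 + 10^-0.90) = 0.03264
DIC = [CO2*]/α₀ = 1.334×10^-4 / 0.03264 = 4.087 mmol/L
[CO3²⁻] = α₂·DIC; α₂ = 0.004109, so [CO3²⁻] = 0.004109 × 4.087 = 0.0168 mmol/L = 16.8 μmol/L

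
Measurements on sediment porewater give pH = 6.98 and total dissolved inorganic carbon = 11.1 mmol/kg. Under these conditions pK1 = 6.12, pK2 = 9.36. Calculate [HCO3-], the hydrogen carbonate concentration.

α₁ = 1 / (1 + [H⁺]/K1 + K2/[H⁺]) = 1 / (1 + 10^-0.86 + 10^-2.38)
   = 1 / (1 + 0.13804 + 0.0041687) = 1/1.1422 = 0.8755
[HCO3⁻] = α₁ × DIC = 0.8755 × 11.1 = 9.72 mmol/kg

[HCO3⁻] = 9.72 mmol/kg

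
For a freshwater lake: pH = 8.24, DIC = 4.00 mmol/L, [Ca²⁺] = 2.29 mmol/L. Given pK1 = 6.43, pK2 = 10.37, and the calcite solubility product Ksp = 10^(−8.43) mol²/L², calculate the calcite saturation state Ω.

Ω = 17.9

α₂ = 1 / (1 + [H⁺]/K2 + [H⁺]²/(K1K2)) = 1 / (1 + 10^+2.13 + 10^+0.32)
   = 1 / (1 + 134.90 + 2.0893) = 1/137.99 = 0.007247
[CO3²⁻] = α₂ × DIC = 0.007247 × 4.00 = 0.02899 mmol/L
Ksp = 10^(−8.43) = 3.715×10^-9
Ω = [Ca²⁺][CO3²⁻]/Ksp = (2.29×10^-3)(2.899×10^-5) / 3.715×10^-9 = 17.9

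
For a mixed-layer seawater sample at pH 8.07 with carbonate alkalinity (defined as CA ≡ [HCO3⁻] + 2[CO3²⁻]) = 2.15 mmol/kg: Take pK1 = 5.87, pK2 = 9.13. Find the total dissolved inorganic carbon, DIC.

CA = [HCO3⁻] + 2[CO3²⁻] = (α₁ + 2α₂)·DIC
At pH 8.07: [H⁺]/K1 = 10^-2.20 = 0.0063096, K2/[H⁺] = 10^-1.06 = 0.087096
α₁ = 1/(1 + 0.0063096 + 0.087096) = 1/1.0934 = 0.9146; α₂ = α₁·K2/[H⁺] = 0.07966
α₁ + 2α₂ = 1.0739
DIC = CA / (α₁ + 2α₂) = 2.15 / 1.0739 = 2.00 mmol/kg

DIC = 2.00 mmol/kg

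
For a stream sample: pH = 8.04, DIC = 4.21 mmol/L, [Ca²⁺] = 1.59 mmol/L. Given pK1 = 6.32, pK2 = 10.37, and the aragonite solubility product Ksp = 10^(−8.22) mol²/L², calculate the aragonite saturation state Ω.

α₂ = 1 / (1 + [H⁺]/K2 + [H⁺]²/(K1K2)) = 1 / (1 + 10^+2.33 + 10^+0.61)
   = 1 / (1 + 213.80 + 4.0738) = 1/218.87 = 0.004569
[CO3²⁻] = α₂ × DIC = 0.004569 × 4.21 = 0.01924 mmol/L = 19.24 μmol/L
Ksp = 10^(−8.22) = 6.026×10^-9
Ω = [Ca²⁺][CO3²⁻]/Ksp = (1.59×10^-3)(1.924×10^-5) / 6.026×10^-9 = 5.08

Ω = 5.08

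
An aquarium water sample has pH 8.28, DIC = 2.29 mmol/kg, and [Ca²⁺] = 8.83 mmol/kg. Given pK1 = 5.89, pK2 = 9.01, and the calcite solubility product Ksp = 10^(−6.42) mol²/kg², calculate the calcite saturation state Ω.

α₂ = 1 / (1 + [H⁺]/K2 + [H⁺]²/(K1K2)) = 1 / (1 + 10^+0.73 + 10^-1.66)
   = 1 / (1 + 5.3703 + 0.021878) = 1/6.3922 = 0.1564
[CO3²⁻] = α₂ × DIC = 0.1564 × 2.29 = 0.3582 mmol/kg
Ksp = 10^(−6.42) = 3.802×10^-7
Ω = [Ca²⁺][CO3²⁻]/Ksp = (8.83×10^-3)(3.582×10^-4) / 3.802×10^-7 = 8.32

Ω = 8.32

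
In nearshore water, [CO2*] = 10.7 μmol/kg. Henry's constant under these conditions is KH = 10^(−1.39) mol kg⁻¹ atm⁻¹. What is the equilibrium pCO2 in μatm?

pCO2 = 263 μatm

KH = 10^(−1.39) = 4.074×10^-2 mol kg⁻¹ atm⁻¹
pCO2 = [CO2*]/KH = 10.7×10^-6 / 4.074×10^-2 = 2.63×10^-4 atm = 263 μatm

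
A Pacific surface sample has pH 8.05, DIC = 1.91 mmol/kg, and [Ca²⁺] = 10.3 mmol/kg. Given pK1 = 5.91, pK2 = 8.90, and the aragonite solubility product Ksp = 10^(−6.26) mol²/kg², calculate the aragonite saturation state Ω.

Ω = 4.40

α₂ = 1 / (1 + [H⁺]/K2 + [H⁺]²/(K1K2)) = 1 / (1 + 10^+0.85 + 10^-1.29)
   = 1 / (1 + 7.0795 + 0.051286) = 1/8.1307 = 0.1230
[CO3²⁻] = α₂ × DIC = 0.1230 × 1.91 = 0.2349 mmol/kg
Ksp = 10^(−6.26) = 5.495×10^-7
Ω = [Ca²⁺][CO3²⁻]/Ksp = (10.3×10^-3)(2.349×10^-4) / 5.495×10^-7 = 4.40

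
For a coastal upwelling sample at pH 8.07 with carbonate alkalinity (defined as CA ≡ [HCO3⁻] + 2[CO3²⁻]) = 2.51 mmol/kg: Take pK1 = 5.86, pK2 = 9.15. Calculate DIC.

CA = [HCO3⁻] + 2[CO3²⁻] = (α₁ + 2α₂)·DIC
At pH 8.07: [H⁺]/K1 = 10^-2.21 = 0.0061660, K2/[H⁺] = 10^-1.08 = 0.083176
α₁ = 1/(1 + 0.0061660 + 0.083176) = 1/1.0893 = 0.9180; α₂ = α₁·K2/[H⁺] = 0.07635
α₁ + 2α₂ = 1.0707
DIC = CA / (α₁ + 2α₂) = 2.51 / 1.0707 = 2.34 mmol/kg

DIC = 2.34 mmol/kg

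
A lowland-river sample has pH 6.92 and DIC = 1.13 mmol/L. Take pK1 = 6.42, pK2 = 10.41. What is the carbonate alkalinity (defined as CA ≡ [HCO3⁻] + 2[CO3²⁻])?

CA = 0.859 mmol/L

CA = [HCO3⁻] + 2[CO3²⁻] = (α₁ + 2α₂)·DIC
At pH 6.92: [H⁺]/K1 = 10^-0.50 = 0.31623, K2/[H⁺] = 10^-3.49 = 0.00032359
α₁ = 1/(1 + 0.31623 + 0.00032359) = 1/1.3166 = 0.7596; α₂ = α₁·K2/[H⁺] = 0.0002458
α₁ + 2α₂ = 0.7601
CA = 0.7601 × 1.13 = 0.859 mmol/L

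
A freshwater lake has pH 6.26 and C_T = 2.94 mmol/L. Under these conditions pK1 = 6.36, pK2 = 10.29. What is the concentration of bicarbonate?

α₁ = 1 / (1 + [H⁺]/K1 + K2/[H⁺]) = 1 / (1 + 10^+0.10 + 10^-4.03)
   = 1 / (1 + 1.2589 + 9.3325×10^-5) = 1/2.2590 = 0.4427
[HCO3⁻] = α₁ × DIC = 0.4427 × 2.94 = 1.30 mmol/L

[HCO3⁻] = 1.30 mmol/L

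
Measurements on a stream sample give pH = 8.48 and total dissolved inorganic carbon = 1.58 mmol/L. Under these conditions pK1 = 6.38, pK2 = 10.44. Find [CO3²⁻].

[CO3²⁻] = 17.0 μmol/L

α₂ = 1 / (1 + [H⁺]/K2 + [H⁺]²/(K1K2)) = 1 / (1 + 10^+1.96 + 10^-0.14)
   = 1 / (1 + 91.201 + 0.72444) = 1/92.926 = 0.01076
[CO3²⁻] = α₂ × DIC = 0.01076 × 1.58 = 0.0170 mmol/L = 17.0 μmol/L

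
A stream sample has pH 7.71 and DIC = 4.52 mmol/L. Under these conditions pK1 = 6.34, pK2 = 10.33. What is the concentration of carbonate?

α₂ = 1 / (1 + [H⁺]/K2 + [H⁺]²/(K1K2)) = 1 / (1 + 10^+2.62 + 10^+1.25)
   = 1 / (1 + 416.87 + 17.783) = 1/435.65 = 0.002295
[CO3²⁻] = α₂ × DIC = 0.002295 × 4.52 = 0.0104 mmol/L = 10.4 μmol/L

[CO3²⁻] = 10.4 μmol/L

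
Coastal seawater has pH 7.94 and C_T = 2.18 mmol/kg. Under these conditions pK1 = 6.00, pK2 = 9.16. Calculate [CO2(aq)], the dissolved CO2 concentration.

α₀ = 1 / (1 + K1/[H⁺] + K1K2/[H⁺]²) = 1 / (1 + 10^+1.94 + 10^+0.72)
   = 1 / (1 + 87.096 + 5.2481) = 1/93.344 = 0.01071
[CO2*] = α₀ × DIC = 0.01071 × 2.18 = 0.0234 mmol/kg

[CO2*] = 0.0234 mmol/kg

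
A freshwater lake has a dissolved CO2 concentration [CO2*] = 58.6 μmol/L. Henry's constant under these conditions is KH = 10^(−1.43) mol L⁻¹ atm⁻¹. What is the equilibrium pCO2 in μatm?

KH = 10^(−1.43) = 3.715×10^-2 mol L⁻¹ atm⁻¹
pCO2 = [CO2*]/KH = 58.6×10^-6 / 3.715×10^-2 = 1.58×10^-3 atm = 1580 μatm

pCO2 = 1580 μatm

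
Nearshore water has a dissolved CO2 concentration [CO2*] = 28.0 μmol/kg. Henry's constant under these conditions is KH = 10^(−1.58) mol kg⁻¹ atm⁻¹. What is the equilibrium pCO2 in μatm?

KH = 10^(−1.58) = 2.630×10^-2 mol kg⁻¹ atm⁻¹
pCO2 = [CO2*]/KH = 28.0×10^-6 / 2.630×10^-2 = 1.06×10^-3 atm = 1060 μatm

pCO2 = 1060 μatm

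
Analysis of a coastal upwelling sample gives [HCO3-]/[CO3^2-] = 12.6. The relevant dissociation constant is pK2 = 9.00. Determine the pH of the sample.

pH = 7.90

From K2 = [H⁺][CO3^2-]/[HCO3-]:  pH = pK2 − log₁₀([HCO3-]/[CO3^2-])
log₁₀(12.6) = +1.100
pH = 9.00 − (+1.100) = 7.90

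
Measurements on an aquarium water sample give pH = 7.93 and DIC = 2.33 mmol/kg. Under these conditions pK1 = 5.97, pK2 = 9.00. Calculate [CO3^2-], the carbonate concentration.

α₂ = 1 / (1 + [H⁺]/K2 + [H⁺]²/(K1K2)) = 1 / (1 + 10^+1.07 + 10^-0.89)
   = 1 / (1 + 11.749 + 0.12882) = 1/12.878 = 0.07765
[CO3²⁻] = α₂ × DIC = 0.07765 × 2.33 = 0.181 mmol/kg

[CO3²⁻] = 0.181 mmol/kg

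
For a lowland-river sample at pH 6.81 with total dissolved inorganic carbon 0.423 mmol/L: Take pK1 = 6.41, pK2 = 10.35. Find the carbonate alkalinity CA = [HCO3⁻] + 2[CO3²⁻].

CA = 0.303 mmol/L

CA = [HCO3⁻] + 2[CO3²⁻] = (α₁ + 2α₂)·DIC
At pH 6.81: [H⁺]/K1 = 10^-0.40 = 0.39811, K2/[H⁺] = 10^-3.54 = 0.00028840
α₁ = 1/(1 + 0.39811 + 0.00028840) = 1/1.3984 = 0.7151; α₂ = α₁·K2/[H⁺] = 0.0002062
α₁ + 2α₂ = 0.7155
CA = 0.7155 × 0.423 = 0.303 mmol/L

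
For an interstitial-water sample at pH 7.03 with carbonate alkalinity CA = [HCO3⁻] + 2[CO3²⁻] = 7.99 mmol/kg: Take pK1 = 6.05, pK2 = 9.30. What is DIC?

CA = [HCO3⁻] + 2[CO3²⁻] = (α₁ + 2α₂)·DIC
At pH 7.03: [H⁺]/K1 = 10^-0.98 = 0.10471, K2/[H⁺] = 10^-2.27 = 0.0053703
α₁ = 1/(1 + 0.10471 + 0.0053703) = 1/1.1101 = 0.9008; α₂ = α₁·K2/[H⁺] = 0.004838
α₁ + 2α₂ = 0.9105
DIC = CA / (α₁ + 2α₂) = 7.99 / 0.9105 = 8.78 mmol/kg

DIC = 8.78 mmol/kg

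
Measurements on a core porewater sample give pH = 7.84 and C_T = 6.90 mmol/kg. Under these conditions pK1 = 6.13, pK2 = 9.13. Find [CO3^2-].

α₂ = 1 / (1 + [H⁺]/K2 + [H⁺]²/(K1K2)) = 1 / (1 + 10^+1.29 + 10^-0.42)
   = 1 / (1 + 19.498 + 0.38019) = 1/20.879 = 0.04790
[CO3²⁻] = α₂ × DIC = 0.04790 × 6.90 = 0.330 mmol/kg

[CO3²⁻] = 0.330 mmol/kg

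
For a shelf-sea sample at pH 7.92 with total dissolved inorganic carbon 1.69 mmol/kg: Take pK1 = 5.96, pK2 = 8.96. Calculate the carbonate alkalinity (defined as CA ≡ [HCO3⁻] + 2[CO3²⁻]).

CA = 1.81 mmol/kg

CA = [HCO3⁻] + 2[CO3²⁻] = (α₁ + 2α₂)·DIC
At pH 7.92: [H⁺]/K1 = 10^-1.96 = 0.010965, K2/[H⁺] = 10^-1.04 = 0.091201
α₁ = 1/(1 + 0.010965 + 0.091201) = 1/1.1022 = 0.9073; α₂ = α₁·K2/[H⁺] = 0.08275
α₁ + 2α₂ = 1.0728
CA = 1.0728 × 1.69 = 1.81 mmol/kg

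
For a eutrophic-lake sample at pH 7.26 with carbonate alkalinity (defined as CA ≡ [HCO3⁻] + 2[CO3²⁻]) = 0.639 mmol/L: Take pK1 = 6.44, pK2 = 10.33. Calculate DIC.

CA = [HCO3⁻] + 2[CO3²⁻] = (α₁ + 2α₂)·DIC
At pH 7.26: [H⁺]/K1 = 10^-0.82 = 0.15136, K2/[H⁺] = 10^-3.07 = 0.00085114
α₁ = 1/(1 + 0.15136 + 0.00085114) = 1/1.1522 = 0.8679; α₂ = α₁·K2/[H⁺] = 0.0007387
α₁ + 2α₂ = 0.8694
DIC = CA / (α₁ + 2α₂) = 0.639 / 0.8694 = 0.735 mmol/L

DIC = 0.735 mmol/L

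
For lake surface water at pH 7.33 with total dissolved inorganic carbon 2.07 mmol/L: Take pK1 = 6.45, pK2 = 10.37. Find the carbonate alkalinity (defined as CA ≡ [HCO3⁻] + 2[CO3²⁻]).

CA = [HCO3⁻] + 2[CO3²⁻] = (α₁ + 2α₂)·DIC
At pH 7.33: [H⁺]/K1 = 10^-0.88 = 0.13183, K2/[H⁺] = 10^-3.04 = 0.00091201
α₁ = 1/(1 + 0.13183 + 0.00091201) = 1/1.1327 = 0.8828; α₂ = α₁·K2/[H⁺] = 0.0008051
α₁ + 2α₂ = 0.8844
CA = 0.8844 × 2.07 = 1.83 mmol/L

CA = 1.83 mmol/L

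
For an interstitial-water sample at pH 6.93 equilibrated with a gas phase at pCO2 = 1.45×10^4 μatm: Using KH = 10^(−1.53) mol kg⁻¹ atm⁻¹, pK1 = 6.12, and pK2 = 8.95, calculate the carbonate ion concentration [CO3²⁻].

[CO3²⁻] = 0.0264 mmol/kg

[CO2*] = KH · pCO2 = 10^(−1.53) × 1.45×10^4×10^-6 = 4.279×10^-4 mol/kg
α₀ = 1/(1 + K1/[H⁺] + K1K2/[H⁺]²) = 1/(1 + 10^+0.81 + 10^-1.21) = 0.1330
DIC = [CO2*]/α₀ = 4.279×10^-4 / 0.1330 = 3.217 mmol/kg
[CO3²⁻] = α₂·DIC; α₂ = 0.008201, so [CO3²⁻] = 0.008201 × 3.217 = 0.0264 mmol/kg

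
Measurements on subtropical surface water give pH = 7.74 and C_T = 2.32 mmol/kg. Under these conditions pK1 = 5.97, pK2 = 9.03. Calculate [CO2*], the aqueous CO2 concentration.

[CO2*] = 0.0369 mmol/kg

α₀ = 1 / (1 + K1/[H⁺] + K1K2/[H⁺]²) = 1 / (1 + 10^+1.77 + 10^+0.48)
   = 1 / (1 + 58.884 + 3.0200) = 1/62.904 = 0.01590
[CO2*] = α₀ × DIC = 0.01590 × 2.32 = 0.0369 mmol/kg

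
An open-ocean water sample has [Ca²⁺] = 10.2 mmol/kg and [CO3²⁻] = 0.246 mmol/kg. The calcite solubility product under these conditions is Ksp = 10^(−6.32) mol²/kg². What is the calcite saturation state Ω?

Ksp = 10^(−6.32) = 4.786×10^-7
Ω = [Ca²⁺][CO3²⁻]/Ksp = (10.2×10^-3)(0.246×10^-3) / 4.786×10^-7 = 5.24

Ω = 5.24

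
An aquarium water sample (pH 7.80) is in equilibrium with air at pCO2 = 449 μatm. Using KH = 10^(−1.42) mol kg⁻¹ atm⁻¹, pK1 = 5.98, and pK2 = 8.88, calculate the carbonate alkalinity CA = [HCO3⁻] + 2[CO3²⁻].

CA = 1.32 mmol/kg

[CO2*] = KH · pCO2 = 10^(−1.42) × 449×10^-6 = 1.707×10^-5 mol/kg
α₀ = 1/(1 + K1/[H⁺] + K1K2/[H⁺]²) = 1/(1 + 10^+1.82 + 10^+0.74) = 0.01378
DIC = [CO2*]/α₀ = 1.707×10^-5 / 0.01378 = 1.239 mmol/kg
CA = (α₁ + 2α₂)·DIC = (0.9105 + 2×0.07573) × 1.239 = 1.32 mmol/kg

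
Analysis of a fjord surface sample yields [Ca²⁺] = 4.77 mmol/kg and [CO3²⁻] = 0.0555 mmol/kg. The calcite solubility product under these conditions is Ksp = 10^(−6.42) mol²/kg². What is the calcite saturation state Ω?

Ksp = 10^(−6.42) = 3.802×10^-7
Ω = [Ca²⁺][CO3²⁻]/Ksp = (4.77×10^-3)(0.0555×10^-3) / 3.802×10^-7 = 0.696

Ω = 0.696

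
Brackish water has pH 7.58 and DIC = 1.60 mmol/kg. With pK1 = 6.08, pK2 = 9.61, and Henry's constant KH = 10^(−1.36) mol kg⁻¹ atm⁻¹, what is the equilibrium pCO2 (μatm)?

pCO2 = 1110 μatm

α₀ = 1 / (1 + K1/[H⁺] + K1K2/[H⁺]²) = 1 / (1 + 10^+1.50 + 10^-0.53)
   = 1 / (1 + 31.623 + 0.29512) = 1/32.918 = 0.03038
[CO2*] = α₀ × DIC = 0.03038 × 1.60 = 0.04861 mmol/kg
pCO2 = [CO2*]/KH = 4.861×10^-5 / 4.365×10^-2 = 1110 μatm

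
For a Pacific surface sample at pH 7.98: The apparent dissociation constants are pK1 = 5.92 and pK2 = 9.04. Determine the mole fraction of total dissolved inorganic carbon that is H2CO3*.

α₀ = 0.00795

α₀ = 1 / (1 + K1/[H⁺] + K1K2/[H⁺]²) = 1 / (1 + 10^+2.06 + 10^+1.00)
   = 1 / (1 + 114.82 + 10.000) = 1/125.82 = 0.007948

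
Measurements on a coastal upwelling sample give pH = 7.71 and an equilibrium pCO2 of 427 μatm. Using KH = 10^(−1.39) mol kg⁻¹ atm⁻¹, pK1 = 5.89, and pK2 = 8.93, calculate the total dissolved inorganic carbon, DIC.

DIC = 1.24 mmol/kg

[CO2*] = KH · pCO2 = 10^(−1.39) × 427×10^-6 = 1.740×10^-5 mol/kg
α₀ = 1/(1 + K1/[H⁺] + K1K2/[H⁺]²) = 1/(1 + 10^+1.82 + 10^+0.60) = 0.01407
DIC = [CO2*]/α₀ = 1.740×10^-5 / 0.01407 = 1.24 mmol/kg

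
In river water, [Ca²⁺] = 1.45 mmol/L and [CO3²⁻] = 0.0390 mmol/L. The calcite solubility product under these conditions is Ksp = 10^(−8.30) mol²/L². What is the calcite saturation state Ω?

Ksp = 10^(−8.30) = 5.012×10^-9
Ω = [Ca²⁺][CO3²⁻]/Ksp = (1.45×10^-3)(0.0390×10^-3) / 5.012×10^-9 = 11.3

Ω = 11.3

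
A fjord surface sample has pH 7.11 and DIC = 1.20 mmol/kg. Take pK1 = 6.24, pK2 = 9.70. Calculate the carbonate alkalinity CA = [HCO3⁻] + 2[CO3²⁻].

CA = [HCO3⁻] + 2[CO3²⁻] = (α₁ + 2α₂)·DIC
At pH 7.11: [H⁺]/K1 = 10^-0.87 = 0.13490, K2/[H⁺] = 10^-2.59 = 0.0025704
α₁ = 1/(1 + 0.13490 + 0.0025704) = 1/1.1375 = 0.8791; α₂ = α₁·K2/[H⁺] = 0.002260
α₁ + 2α₂ = 0.8837
CA = 0.8837 × 1.20 = 1.06 mmol/kg

CA = 1.06 mmol/kg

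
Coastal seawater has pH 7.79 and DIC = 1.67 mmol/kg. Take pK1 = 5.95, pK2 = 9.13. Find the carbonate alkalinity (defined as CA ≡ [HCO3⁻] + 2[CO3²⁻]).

CA = [HCO3⁻] + 2[CO3²⁻] = (α₁ + 2α₂)·DIC
At pH 7.79: [H⁺]/K1 = 10^-1.84 = 0.014454, K2/[H⁺] = 10^-1.34 = 0.045709
α₁ = 1/(1 + 0.014454 + 0.045709) = 1/1.0602 = 0.9433; α₂ = α₁·K2/[H⁺] = 0.04311
α₁ + 2α₂ = 1.0295
CA = 1.0295 × 1.67 = 1.72 mmol/kg

CA = 1.72 mmol/kg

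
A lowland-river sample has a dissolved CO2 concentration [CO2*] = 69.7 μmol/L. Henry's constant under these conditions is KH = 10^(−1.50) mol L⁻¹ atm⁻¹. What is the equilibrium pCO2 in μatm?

KH = 10^(−1.50) = 3.162×10^-2 mol L⁻¹ atm⁻¹
pCO2 = [CO2*]/KH = 69.7×10^-6 / 3.162×10^-2 = 2.20×10^-3 atm = 2200 μatm

pCO2 = 2200 μatm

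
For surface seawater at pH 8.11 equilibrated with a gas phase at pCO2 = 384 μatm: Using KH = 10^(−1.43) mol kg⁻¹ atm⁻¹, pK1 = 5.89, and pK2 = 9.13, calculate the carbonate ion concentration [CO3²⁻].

[CO2*] = KH · pCO2 = 10^(−1.43) × 384×10^-6 = 1.427×10^-5 mol/kg
α₀ = 1/(1 + K1/[H⁺] + K1K2/[H⁺]²) = 1/(1 + 10^+2.22 + 10^+1.20) = 0.005470
DIC = [CO2*]/α₀ = 1.427×10^-5 / 0.005470 = 2.608 mmol/kg
[CO3²⁻] = α₂·DIC; α₂ = 0.08670, so [CO3²⁻] = 0.08670 × 2.608 = 0.226 mmol/kg

[CO3²⁻] = 0.226 mmol/kg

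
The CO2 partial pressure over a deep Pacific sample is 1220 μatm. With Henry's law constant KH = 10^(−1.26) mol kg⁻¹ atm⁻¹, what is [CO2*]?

[CO2*] = 67.0 μmol/kg

KH = 10^(−1.26) = 5.495×10^-2 mol kg⁻¹ atm⁻¹
[CO2*] = KH · pCO2 = 5.495×10^-2 × 1220×10^-6 atm = 6.70×10^-5 mol/kg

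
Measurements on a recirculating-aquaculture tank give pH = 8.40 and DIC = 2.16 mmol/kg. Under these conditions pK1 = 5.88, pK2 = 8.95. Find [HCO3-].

[HCO3⁻] = 1.68 mmol/kg

α₁ = 1 / (1 + [H⁺]/K1 + K2/[H⁺]) = 1 / (1 + 10^-2.52 + 10^-0.55)
   = 1 / (1 + 0.0030200 + 0.28184) = 1/1.2849 = 0.7783
[HCO3⁻] = α₁ × DIC = 0.7783 × 2.16 = 1.68 mmol/kg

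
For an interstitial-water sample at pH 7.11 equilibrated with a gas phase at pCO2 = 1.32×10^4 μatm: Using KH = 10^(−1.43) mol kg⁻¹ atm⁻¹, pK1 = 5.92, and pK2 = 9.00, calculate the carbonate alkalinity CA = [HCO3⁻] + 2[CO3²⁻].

[CO2*] = KH · pCO2 = 10^(−1.43) × 1.32×10^4×10^-6 = 4.904×10^-4 mol/kg
α₀ = 1/(1 + K1/[H⁺] + K1K2/[H⁺]²) = 1/(1 + 10^+1.19 + 10^-0.70) = 0.05992
DIC = [CO2*]/α₀ = 4.904×10^-4 / 0.05992 = 8.184 mmol/kg
CA = (α₁ + 2α₂)·DIC = (0.9281 + 2×0.01196) × 8.184 = 7.79 mmol/kg

CA = 7.79 mmol/kg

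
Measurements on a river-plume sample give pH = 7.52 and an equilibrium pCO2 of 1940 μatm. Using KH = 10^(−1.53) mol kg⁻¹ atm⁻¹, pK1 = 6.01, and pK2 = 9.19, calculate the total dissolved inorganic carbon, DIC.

DIC = 1.95 mmol/kg

[CO2*] = KH · pCO2 = 10^(−1.53) × 1940×10^-6 = 5.725×10^-5 mol/kg
α₀ = 1/(1 + K1/[H⁺] + K1K2/[H⁺]²) = 1/(1 + 10^+1.51 + 10^-0.16) = 0.02937
DIC = [CO2*]/α₀ = 5.725×10^-5 / 0.02937 = 1.95 mmol/kg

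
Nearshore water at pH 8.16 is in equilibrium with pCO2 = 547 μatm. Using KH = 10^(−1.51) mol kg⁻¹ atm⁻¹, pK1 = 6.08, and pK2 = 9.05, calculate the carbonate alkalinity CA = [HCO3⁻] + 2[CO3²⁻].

[CO2*] = KH · pCO2 = 10^(−1.51) × 547×10^-6 = 1.690×10^-5 mol/kg
α₀ = 1/(1 + K1/[H⁺] + K1K2/[H⁺]²) = 1/(1 + 10^+2.08 + 10^+1.19) = 0.007315
DIC = [CO2*]/α₀ = 1.690×10^-5 / 0.007315 = 2.311 mmol/kg
CA = (α₁ + 2α₂)·DIC = (0.8794 + 2×0.1133) × 2.311 = 2.56 mmol/kg

CA = 2.56 mmol/kg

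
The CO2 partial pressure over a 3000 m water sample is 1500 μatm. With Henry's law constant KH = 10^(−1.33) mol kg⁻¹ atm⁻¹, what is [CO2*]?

KH = 10^(−1.33) = 4.677×10^-2 mol kg⁻¹ atm⁻¹
[CO2*] = KH · pCO2 = 4.677×10^-2 × 1500×10^-6 atm = 7.02×10^-5 mol/kg

[CO2*] = 70.2 μmol/kg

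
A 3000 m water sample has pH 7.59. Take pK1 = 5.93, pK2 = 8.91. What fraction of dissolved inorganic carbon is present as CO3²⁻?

α₂ = 1 / (1 + [H⁺]/K2 + [H⁺]²/(K1K2)) = 1 / (1 + 10^+1.32 + 10^-0.34)
   = 1 / (1 + 20.893 + 0.45709) = 1/22.350 = 0.04474

α₂ = 0.0447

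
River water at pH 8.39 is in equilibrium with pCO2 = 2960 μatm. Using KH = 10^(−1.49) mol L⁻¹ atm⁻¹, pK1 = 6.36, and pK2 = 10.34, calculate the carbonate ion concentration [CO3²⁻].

[CO2*] = KH · pCO2 = 10^(−1.49) × 2960×10^-6 = 9.578×10^-5 mol/L
α₀ = 1/(1 + K1/[H⁺] + K1K2/[H⁺]²) = 1/(1 + 10^+2.03 + 10^+0.08) = 0.009145
DIC = [CO2*]/α₀ = 9.578×10^-5 / 0.009145 = 10.47 mmol/L
[CO3²⁻] = α₂·DIC; α₂ = 0.01099, so [CO3²⁻] = 0.01099 × 10.47 = 0.115 mmol/L

[CO3²⁻] = 0.115 mmol/L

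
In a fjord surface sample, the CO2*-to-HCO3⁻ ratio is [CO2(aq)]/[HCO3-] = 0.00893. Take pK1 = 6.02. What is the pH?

pH = 8.07

From K1 = [H⁺][HCO3-]/[CO2(aq)]:  pH = pK1 − log₁₀([CO2(aq)]/[HCO3-])
log₁₀(0.00893) = -2.049
pH = 6.02 − (-2.049) = 8.07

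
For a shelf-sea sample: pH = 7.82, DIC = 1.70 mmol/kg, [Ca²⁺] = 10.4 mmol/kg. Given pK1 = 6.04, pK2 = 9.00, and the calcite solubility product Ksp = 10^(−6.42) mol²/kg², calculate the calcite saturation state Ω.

α₂ = 1 / (1 + [H⁺]/K2 + [H⁺]²/(K1K2)) = 1 / (1 + 10^+1.18 + 10^-0.60)
   = 1 / (1 + 15.136 + 0.25119) = 1/16.387 = 0.06102
[CO3²⁻] = α₂ × DIC = 0.06102 × 1.70 = 0.1037 mmol/kg
Ksp = 10^(−6.42) = 3.802×10^-7
Ω = [Ca²⁺][CO3²⁻]/Ksp = (10.4×10^-3)(1.037×10^-4) / 3.802×10^-7 = 2.84

Ω = 2.84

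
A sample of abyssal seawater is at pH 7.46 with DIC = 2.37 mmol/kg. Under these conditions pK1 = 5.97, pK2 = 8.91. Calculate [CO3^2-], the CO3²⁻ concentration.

α₂ = 1 / (1 + [H⁺]/K2 + [H⁺]²/(K1K2)) = 1 / (1 + 10^+1.45 + 10^-0.04)
   = 1 / (1 + 28.184 + 0.91201) = 1/30.096 = 0.03323
[CO3²⁻] = α₂ × DIC = 0.03323 × 2.37 = 0.0787 mmol/kg

[CO3²⁻] = 0.0787 mmol/kg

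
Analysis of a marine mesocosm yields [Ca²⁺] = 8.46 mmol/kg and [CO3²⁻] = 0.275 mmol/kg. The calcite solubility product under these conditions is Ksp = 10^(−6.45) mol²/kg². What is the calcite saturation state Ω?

Ω = 6.56

Ksp = 10^(−6.45) = 3.548×10^-7
Ω = [Ca²⁺][CO3²⁻]/Ksp = (8.46×10^-3)(0.275×10^-3) / 3.548×10^-7 = 6.56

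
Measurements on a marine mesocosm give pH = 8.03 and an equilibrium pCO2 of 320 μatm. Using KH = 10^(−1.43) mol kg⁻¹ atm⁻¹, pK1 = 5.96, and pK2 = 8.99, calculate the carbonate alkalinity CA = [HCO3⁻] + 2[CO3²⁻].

CA = 1.70 mmol/kg

[CO2*] = KH · pCO2 = 10^(−1.43) × 320×10^-6 = 1.189×10^-5 mol/kg
α₀ = 1/(1 + K1/[H⁺] + K1K2/[H⁺]²) = 1/(1 + 10^+2.07 + 10^+1.11) = 0.007612
DIC = [CO2*]/α₀ = 1.189×10^-5 / 0.007612 = 1.562 mmol/kg
CA = (α₁ + 2α₂)·DIC = (0.8943 + 2×0.09806) × 1.562 = 1.70 mmol/kg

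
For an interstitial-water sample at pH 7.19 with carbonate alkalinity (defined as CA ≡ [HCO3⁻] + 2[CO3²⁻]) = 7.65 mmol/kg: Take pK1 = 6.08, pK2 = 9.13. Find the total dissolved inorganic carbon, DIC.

CA = [HCO3⁻] + 2[CO3²⁻] = (α₁ + 2α₂)·DIC
At pH 7.19: [H⁺]/K1 = 10^-1.11 = 0.077625, K2/[H⁺] = 10^-1.94 = 0.011482
α₁ = 1/(1 + 0.077625 + 0.011482) = 1/1.0891 = 0.9182; α₂ = α₁·K2/[H⁺] = 0.01054
α₁ + 2α₂ = 0.9393
DIC = CA / (α₁ + 2α₂) = 7.65 / 0.9393 = 8.14 mmol/kg

DIC = 8.14 mmol/kg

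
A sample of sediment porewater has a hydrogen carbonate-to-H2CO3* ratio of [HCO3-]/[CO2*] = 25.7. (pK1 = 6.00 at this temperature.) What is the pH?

pH = 7.41

From K1 = [H⁺][HCO3-]/[CO2*]:  pH = pK1 + log₁₀([HCO3-]/[CO2*])
log₁₀(25.7) = +1.410
pH = 6.00 + (+1.410) = 7.41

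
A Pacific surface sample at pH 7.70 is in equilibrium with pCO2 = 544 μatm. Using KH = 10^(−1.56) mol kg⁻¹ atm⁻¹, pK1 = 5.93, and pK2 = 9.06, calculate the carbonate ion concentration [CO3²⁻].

[CO2*] = KH · pCO2 = 10^(−1.56) × 544×10^-6 = 1.498×10^-5 mol/kg
α₀ = 1/(1 + K1/[H⁺] + K1K2/[H⁺]²) = 1/(1 + 10^+1.77 + 10^+0.41) = 0.01601
DIC = [CO2*]/α₀ = 1.498×10^-5 / 0.01601 = 0.9358 mmol/kg
[CO3²⁻] = α₂·DIC; α₂ = 0.04116, so [CO3²⁻] = 0.04116 × 0.9358 = 0.0385 mmol/kg

[CO3²⁻] = 0.0385 mmol/kg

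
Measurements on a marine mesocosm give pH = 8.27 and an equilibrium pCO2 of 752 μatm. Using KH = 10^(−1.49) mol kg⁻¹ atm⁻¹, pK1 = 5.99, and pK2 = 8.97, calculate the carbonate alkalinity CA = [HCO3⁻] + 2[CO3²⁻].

CA = 6.49 mmol/kg

[CO2*] = KH · pCO2 = 10^(−1.49) × 752×10^-6 = 2.433×10^-5 mol/kg
α₀ = 1/(1 + K1/[H⁺] + K1K2/[H⁺]²) = 1/(1 + 10^+2.28 + 10^+1.58) = 0.004356
DIC = [CO2*]/α₀ = 2.433×10^-5 / 0.004356 = 5.586 mmol/kg
CA = (α₁ + 2α₂)·DIC = (0.8300 + 2×0.1656) × 5.586 = 6.49 mmol/kg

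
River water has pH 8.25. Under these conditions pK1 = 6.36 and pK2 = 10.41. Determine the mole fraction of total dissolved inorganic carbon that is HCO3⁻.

α₁ = 0.981

α₁ = 1 / (1 + [H⁺]/K1 + K2/[H⁺]) = 1 / (1 + 10^-1.89 + 10^-2.16)
   = 1 / (1 + 0.012882 + 0.0069183) = 1/1.0198 = 0.9806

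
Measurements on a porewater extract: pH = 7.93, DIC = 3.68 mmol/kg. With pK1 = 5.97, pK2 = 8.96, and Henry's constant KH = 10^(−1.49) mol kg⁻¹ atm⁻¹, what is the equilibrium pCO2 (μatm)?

pCO2 = 1130 μatm

α₀ = 1 / (1 + K1/[H⁺] + K1K2/[H⁺]²) = 1 / (1 + 10^+1.96 + 10^+0.93)
   = 1 / (1 + 91.201 + 8.5114) = 1/100.71 = 0.009929
[CO2*] = α₀ × DIC = 0.009929 × 3.68 = 0.03654 mmol/kg
pCO2 = [CO2*]/KH = 3.654×10^-5 / 3.236×10^-2 = 1130 μatm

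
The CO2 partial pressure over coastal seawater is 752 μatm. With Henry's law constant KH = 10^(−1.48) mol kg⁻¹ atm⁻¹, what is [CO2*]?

[CO2*] = 24.9 μmol/kg

KH = 10^(−1.48) = 3.311×10^-2 mol kg⁻¹ atm⁻¹
[CO2*] = KH · pCO2 = 3.311×10^-2 × 752×10^-6 atm = 2.49×10^-5 mol/kg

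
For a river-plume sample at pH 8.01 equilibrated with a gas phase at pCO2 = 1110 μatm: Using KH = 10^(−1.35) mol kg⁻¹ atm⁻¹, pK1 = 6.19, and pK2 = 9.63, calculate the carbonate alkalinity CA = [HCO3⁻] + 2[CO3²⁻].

CA = 3.43 mmol/kg

[CO2*] = KH · pCO2 = 10^(−1.35) × 1110×10^-6 = 4.958×10^-5 mol/kg
α₀ = 1/(1 + K1/[H⁺] + K1K2/[H⁺]²) = 1/(1 + 10^+1.82 + 10^+0.20) = 0.01457
DIC = [CO2*]/α₀ = 4.958×10^-5 / 0.01457 = 3.404 mmol/kg
CA = (α₁ + 2α₂)·DIC = (0.9623 + 2×0.02309) × 3.404 = 3.43 mmol/kg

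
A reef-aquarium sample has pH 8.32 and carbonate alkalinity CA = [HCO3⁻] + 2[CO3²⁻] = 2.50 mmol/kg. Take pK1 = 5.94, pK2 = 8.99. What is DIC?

CA = [HCO3⁻] + 2[CO3²⁻] = (α₁ + 2α₂)·DIC
At pH 8.32: [H⁺]/K1 = 10^-2.38 = 0.0041687, K2/[H⁺] = 10^-0.67 = 0.21380
α₁ = 1/(1 + 0.0041687 + 0.21380) = 1/1.2180 = 0.8210; α₂ = α₁·K2/[H⁺] = 0.1755
α₁ + 2α₂ = 1.1721
DIC = CA / (α₁ + 2α₂) = 2.50 / 1.1721 = 2.13 mmol/kg

DIC = 2.13 mmol/kg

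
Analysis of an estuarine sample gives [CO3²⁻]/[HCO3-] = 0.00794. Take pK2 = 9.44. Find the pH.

From K2 = [H⁺][CO3²⁻]/[HCO3-]:  pH = pK2 + log₁₀([CO3²⁻]/[HCO3-])
log₁₀(0.00794) = -2.100
pH = 9.44 + (-2.100) = 7.34

pH = 7.34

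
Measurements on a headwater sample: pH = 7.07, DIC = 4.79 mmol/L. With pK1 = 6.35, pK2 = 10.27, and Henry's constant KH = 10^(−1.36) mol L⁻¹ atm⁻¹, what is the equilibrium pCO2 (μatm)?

pCO2 = 1.76×10^4 μatm

α₀ = 1 / (1 + K1/[H⁺] + K1K2/[H⁺]²) = 1 / (1 + 10^+0.72 + 10^-2.48)
   = 1 / (1 + 5.2481 + 0.0033113) = 1/6.2514 = 0.1600
[CO2*] = α₀ × DIC = 0.1600 × 4.79 = 0.7662 mmol/L
pCO2 = [CO2*]/KH = 7.662×10^-4 / 4.365×10^-2 = 1.76×10^4 μatm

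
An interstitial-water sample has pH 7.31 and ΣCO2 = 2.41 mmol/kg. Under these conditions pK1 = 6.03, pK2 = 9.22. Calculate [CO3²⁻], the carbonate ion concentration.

α₂ = 1 / (1 + [H⁺]/K2 + [H⁺]²/(K1K2)) = 1 / (1 + 10^+1.91 + 10^+0.63)
   = 1 / (1 + 81.283 + 4.2658) = 1/86.549 = 0.01155
[CO3²⁻] = α₂ × DIC = 0.01155 × 2.41 = 0.0278 mmol/kg

[CO3²⁻] = 0.0278 mmol/kg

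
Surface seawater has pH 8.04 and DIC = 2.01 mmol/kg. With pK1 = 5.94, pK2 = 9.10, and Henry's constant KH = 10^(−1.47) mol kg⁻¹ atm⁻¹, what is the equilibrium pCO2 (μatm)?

α₀ = 1 / (1 + K1/[H⁺] + K1K2/[H⁺]²) = 1 / (1 + 10^+2.10 + 10^+1.04)
   = 1 / (1 + 125.89 + 10.965) = 1/137.86 = 0.007254
[CO2*] = α₀ × DIC = 0.007254 × 2.01 = 0.01458 mmol/kg = 14.58 μmol/kg
pCO2 = [CO2*]/KH = 1.458×10^-5 / 3.388×10^-2 = 430 μatm

pCO2 = 430 μatm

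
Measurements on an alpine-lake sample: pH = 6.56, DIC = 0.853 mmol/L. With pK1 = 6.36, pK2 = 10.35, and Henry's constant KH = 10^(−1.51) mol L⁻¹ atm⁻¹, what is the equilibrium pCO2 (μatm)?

pCO2 = 1.07×10^4 μatm

α₀ = 1 / (1 + K1/[H⁺] + K1K2/[H⁺]²) = 1 / (1 + 10^+0.20 + 10^-3.59)
   = 1 / (1 + 1.5849 + 0.00025704) = 1/2.5852 = 0.3868
[CO2*] = α₀ × DIC = 0.3868 × 0.853 = 0.3300 mmol/L
pCO2 = [CO2*]/KH = 3.300×10^-4 / 3.090×10^-2 = 1.07×10^4 μatm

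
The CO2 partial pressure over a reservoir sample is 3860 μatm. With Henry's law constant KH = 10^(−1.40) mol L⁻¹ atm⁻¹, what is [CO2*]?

KH = 10^(−1.40) = 3.981×10^-2 mol L⁻¹ atm⁻¹
[CO2*] = KH · pCO2 = 3.981×10^-2 × 3860×10^-6 atm = 1.54×10^-4 mol/L

[CO2*] = 154 μmol/L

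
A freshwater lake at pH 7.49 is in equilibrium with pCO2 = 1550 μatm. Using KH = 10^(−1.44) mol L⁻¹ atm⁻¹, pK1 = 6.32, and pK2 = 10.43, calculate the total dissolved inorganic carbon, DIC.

[CO2*] = KH · pCO2 = 10^(−1.44) × 1550×10^-6 = 5.628×10^-5 mol/L
α₀ = 1/(1 + K1/[H⁺] + K1K2/[H⁺]²) = 1/(1 + 10^+1.17 + 10^-1.77) = 0.06326
DIC = [CO2*]/α₀ = 5.628×10^-5 / 0.06326 = 0.890 mmol/L

DIC = 0.890 mmol/L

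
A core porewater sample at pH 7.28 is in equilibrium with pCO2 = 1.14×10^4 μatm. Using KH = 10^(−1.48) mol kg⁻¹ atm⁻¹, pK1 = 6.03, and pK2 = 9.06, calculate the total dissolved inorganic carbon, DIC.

DIC = 7.20 mmol/kg

[CO2*] = KH · pCO2 = 10^(−1.48) × 1.14×10^4×10^-6 = 3.775×10^-4 mol/kg
α₀ = 1/(1 + K1/[H⁺] + K1K2/[H⁺]²) = 1/(1 + 10^+1.25 + 10^-0.53) = 0.05242
DIC = [CO2*]/α₀ = 3.775×10^-4 / 0.05242 = 7.20 mmol/kg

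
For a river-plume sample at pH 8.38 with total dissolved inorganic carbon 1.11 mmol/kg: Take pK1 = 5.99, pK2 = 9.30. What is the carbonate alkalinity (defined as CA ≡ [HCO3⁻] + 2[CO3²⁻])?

CA = 1.22 mmol/kg

CA = [HCO3⁻] + 2[CO3²⁻] = (α₁ + 2α₂)·DIC
At pH 8.38: [H⁺]/K1 = 10^-2.39 = 0.0040738, K2/[H⁺] = 10^-0.92 = 0.12023
α₁ = 1/(1 + 0.0040738 + 0.12023) = 1/1.1243 = 0.8894; α₂ = α₁·K2/[H⁺] = 0.1069
α₁ + 2α₂ = 1.1033
CA = 1.1033 × 1.11 = 1.22 mmol/kg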